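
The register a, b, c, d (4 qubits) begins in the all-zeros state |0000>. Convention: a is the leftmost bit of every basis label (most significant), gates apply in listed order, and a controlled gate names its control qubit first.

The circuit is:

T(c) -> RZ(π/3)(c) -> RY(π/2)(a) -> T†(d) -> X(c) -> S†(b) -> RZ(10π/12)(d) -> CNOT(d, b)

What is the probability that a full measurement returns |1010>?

Outcome |1010> occurs with probability 1/2.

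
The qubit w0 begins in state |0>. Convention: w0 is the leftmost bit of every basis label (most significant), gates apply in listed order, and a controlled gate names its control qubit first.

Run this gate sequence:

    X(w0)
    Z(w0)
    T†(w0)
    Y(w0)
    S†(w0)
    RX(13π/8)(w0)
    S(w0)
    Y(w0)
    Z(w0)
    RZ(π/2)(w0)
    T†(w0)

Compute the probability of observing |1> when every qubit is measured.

The probability of measuring |1> is cos(3*pi/16)**2.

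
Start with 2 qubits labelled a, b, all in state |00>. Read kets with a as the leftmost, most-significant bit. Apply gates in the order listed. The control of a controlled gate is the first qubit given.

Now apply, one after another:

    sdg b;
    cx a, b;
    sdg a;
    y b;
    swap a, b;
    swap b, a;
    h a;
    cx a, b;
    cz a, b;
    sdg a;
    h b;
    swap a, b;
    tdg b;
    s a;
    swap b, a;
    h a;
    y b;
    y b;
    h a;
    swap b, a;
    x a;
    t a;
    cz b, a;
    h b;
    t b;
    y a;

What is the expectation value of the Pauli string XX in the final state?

The observable XX averages to sqrt(2)/4. Key observation: gates 15-20 undo each other exactly, leaving only the rest of the circuit to track.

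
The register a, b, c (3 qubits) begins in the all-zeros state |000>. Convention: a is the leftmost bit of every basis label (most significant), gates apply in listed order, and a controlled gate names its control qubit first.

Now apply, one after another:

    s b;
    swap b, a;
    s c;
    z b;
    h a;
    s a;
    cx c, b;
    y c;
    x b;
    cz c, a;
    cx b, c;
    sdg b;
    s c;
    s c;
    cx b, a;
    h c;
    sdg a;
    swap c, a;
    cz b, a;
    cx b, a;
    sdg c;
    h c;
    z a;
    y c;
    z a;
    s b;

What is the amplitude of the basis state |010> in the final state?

The final state's coefficient on |010> equals sqrt(2)*(-1 + I)/4.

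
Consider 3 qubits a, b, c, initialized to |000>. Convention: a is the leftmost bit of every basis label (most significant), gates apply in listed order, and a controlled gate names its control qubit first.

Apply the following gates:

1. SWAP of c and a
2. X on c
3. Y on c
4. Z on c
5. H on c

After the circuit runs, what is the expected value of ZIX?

In the final state, ZIX has expectation 1.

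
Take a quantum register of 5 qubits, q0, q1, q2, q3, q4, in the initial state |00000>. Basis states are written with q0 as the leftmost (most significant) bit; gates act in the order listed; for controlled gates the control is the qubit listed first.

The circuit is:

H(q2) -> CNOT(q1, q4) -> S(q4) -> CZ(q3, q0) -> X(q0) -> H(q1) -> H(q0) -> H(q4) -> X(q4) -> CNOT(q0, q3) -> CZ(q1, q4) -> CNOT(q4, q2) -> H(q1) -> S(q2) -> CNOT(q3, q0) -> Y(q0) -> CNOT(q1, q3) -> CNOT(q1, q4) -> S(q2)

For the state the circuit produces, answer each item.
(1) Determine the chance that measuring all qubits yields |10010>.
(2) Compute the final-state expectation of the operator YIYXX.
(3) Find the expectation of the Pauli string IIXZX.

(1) A full measurement returns |10010> with probability 1/8.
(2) The expectation value of YIYXX is 0.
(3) The expectation value of IIXZX is 0.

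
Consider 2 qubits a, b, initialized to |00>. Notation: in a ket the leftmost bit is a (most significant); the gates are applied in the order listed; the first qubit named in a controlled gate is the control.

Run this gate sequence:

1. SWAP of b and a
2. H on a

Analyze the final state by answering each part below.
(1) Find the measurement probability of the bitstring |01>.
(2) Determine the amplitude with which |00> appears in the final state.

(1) The probability of measuring |01> is 0.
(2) The amplitude on |00> is sqrt(2)/2.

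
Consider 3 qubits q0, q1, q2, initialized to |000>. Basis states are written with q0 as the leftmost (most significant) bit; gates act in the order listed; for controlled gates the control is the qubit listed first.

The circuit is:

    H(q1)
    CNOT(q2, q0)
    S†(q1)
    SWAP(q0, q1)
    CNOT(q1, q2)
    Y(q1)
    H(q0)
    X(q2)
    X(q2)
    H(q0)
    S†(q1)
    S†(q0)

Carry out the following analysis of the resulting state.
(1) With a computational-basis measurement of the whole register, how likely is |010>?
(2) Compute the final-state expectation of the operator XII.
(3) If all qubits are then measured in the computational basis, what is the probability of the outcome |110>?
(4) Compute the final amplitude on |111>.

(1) Outcome |010> occurs with probability 1/2. Key observation: the block from step 7 through step 10 cancels to the identity and can be dropped.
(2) The observable XII averages to -1.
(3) A full measurement returns |110> with probability 1/2.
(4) |111> carries amplitude 0 in the final state.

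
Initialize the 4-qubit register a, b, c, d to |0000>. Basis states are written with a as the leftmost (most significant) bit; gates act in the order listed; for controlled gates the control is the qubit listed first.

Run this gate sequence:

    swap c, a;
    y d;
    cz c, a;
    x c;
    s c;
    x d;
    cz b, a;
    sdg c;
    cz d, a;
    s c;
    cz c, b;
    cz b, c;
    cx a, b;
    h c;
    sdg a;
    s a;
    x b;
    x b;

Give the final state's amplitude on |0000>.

The amplitude on |0000> is -sqrt(2)/2.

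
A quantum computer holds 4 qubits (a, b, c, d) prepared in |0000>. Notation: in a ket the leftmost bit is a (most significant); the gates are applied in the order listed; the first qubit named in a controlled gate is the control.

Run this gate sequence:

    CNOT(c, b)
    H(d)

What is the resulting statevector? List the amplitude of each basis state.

The resulting statevector has amplitude sqrt(2)/2 on |0000>, sqrt(2)/2 on |0001>, and 0 on every other basis state.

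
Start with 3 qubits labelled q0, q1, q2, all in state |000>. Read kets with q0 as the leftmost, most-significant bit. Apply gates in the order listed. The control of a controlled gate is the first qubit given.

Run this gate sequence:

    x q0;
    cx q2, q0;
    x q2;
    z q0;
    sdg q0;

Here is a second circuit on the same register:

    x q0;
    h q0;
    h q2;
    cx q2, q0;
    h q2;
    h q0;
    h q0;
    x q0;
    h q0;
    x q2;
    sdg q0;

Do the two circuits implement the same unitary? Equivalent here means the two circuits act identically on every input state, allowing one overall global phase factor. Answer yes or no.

No: there is an input state on which the two circuits produce genuinely different outputs (not merely differing by a phase).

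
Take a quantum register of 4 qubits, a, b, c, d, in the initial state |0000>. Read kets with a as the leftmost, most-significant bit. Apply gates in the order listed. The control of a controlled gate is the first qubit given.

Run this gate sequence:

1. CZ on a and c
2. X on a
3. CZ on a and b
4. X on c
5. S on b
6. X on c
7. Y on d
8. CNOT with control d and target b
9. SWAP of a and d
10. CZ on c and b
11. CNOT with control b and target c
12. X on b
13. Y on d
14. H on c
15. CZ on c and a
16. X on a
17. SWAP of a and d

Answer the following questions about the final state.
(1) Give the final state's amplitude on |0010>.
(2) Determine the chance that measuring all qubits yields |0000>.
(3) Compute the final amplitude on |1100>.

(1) |0010> carries amplitude sqrt(2)/2 in the final state.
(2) Outcome |0000> occurs with probability 1/2.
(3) The amplitude on |1100> is 0.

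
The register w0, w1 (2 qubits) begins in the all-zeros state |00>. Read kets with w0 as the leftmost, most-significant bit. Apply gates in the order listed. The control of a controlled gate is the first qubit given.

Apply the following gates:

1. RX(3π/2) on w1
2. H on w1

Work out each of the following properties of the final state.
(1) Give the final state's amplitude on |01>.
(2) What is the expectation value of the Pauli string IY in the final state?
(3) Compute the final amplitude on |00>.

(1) The amplitude on |01> is -1/2 + I/2.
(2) The expectation value of IY is -1.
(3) |00> carries amplitude -1/2 - I/2 in the final state.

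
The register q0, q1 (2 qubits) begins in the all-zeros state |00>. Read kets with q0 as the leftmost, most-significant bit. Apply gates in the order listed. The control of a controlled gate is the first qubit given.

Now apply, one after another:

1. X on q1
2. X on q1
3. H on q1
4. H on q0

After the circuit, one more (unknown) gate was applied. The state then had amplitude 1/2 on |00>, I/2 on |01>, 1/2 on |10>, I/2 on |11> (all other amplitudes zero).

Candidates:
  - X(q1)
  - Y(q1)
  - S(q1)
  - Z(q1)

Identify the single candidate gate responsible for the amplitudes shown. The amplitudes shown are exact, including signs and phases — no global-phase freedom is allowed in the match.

The unique candidate consistent with the amplitudes is S(q1).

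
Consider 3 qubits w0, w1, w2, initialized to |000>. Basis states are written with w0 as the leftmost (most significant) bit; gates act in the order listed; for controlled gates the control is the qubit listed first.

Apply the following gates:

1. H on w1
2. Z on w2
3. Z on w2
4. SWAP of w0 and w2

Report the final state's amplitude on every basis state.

After the circuit, the state carries amplitude sqrt(2)/2 on |000>, sqrt(2)/2 on |010>, and 0 on every other basis state.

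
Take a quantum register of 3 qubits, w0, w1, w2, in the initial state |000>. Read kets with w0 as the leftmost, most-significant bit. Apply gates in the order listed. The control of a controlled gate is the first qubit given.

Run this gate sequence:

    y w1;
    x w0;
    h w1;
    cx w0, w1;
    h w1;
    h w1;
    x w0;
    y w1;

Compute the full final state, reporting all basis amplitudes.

The resulting statevector has amplitude sqrt(2)/2 on |000>, sqrt(2)/2 on |010>, and 0 on every other basis state.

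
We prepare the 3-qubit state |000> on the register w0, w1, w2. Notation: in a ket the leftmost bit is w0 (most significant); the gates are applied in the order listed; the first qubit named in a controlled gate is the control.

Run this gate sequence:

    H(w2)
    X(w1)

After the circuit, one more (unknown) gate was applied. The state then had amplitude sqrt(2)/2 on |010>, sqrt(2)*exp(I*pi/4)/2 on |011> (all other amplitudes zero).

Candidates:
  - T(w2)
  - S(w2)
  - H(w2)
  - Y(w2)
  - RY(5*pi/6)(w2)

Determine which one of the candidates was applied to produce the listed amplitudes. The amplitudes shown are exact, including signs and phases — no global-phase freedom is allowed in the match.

The unique candidate consistent with the amplitudes is T(w2).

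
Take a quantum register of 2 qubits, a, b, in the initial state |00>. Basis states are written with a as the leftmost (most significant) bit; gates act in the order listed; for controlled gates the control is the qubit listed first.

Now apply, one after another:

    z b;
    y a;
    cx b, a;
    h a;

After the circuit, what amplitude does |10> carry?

|10> carries amplitude -sqrt(2)*I/2 in the final state.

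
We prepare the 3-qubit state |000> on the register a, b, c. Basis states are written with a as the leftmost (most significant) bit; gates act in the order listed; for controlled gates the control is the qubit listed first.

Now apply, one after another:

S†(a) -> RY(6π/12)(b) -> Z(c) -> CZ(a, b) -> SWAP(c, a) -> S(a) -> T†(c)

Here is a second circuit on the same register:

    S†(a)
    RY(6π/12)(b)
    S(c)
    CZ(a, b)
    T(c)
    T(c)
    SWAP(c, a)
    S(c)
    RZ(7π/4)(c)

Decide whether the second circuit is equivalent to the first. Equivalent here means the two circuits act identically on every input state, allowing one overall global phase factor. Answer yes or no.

No — the two circuits implement different unitaries, even allowing a global phase.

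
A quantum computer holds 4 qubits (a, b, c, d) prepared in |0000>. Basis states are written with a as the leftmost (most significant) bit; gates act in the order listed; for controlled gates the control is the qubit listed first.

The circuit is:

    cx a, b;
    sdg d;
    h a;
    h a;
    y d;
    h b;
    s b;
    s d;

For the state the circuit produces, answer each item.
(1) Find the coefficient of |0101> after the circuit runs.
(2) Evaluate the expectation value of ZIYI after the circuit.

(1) The final state's coefficient on |0101> equals -sqrt(2)*I/2. Key observation: gates 3-4 undo each other exactly, leaving only the rest of the circuit to track.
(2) In the final state, ZIYI has expectation 0.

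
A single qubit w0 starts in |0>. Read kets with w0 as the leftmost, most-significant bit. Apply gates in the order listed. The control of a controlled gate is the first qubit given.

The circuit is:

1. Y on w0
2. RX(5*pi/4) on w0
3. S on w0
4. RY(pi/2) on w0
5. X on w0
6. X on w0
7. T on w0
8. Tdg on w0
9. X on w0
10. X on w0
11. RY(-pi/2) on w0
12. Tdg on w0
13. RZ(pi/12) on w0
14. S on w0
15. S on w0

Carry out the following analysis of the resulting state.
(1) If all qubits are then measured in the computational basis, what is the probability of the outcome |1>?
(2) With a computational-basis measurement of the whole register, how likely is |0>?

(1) A full measurement returns |1> with probability 1/2 - sqrt(2)/4.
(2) A full measurement returns |0> with probability sqrt(2)/4 + 1/2.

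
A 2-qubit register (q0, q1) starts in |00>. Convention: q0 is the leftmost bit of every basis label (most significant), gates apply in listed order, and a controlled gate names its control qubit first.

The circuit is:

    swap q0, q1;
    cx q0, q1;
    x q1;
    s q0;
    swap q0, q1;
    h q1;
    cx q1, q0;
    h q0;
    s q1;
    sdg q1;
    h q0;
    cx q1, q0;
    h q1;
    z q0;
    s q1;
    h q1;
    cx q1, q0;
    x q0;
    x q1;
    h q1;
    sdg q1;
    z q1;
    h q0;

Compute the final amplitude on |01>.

The amplitude on |01> is 0.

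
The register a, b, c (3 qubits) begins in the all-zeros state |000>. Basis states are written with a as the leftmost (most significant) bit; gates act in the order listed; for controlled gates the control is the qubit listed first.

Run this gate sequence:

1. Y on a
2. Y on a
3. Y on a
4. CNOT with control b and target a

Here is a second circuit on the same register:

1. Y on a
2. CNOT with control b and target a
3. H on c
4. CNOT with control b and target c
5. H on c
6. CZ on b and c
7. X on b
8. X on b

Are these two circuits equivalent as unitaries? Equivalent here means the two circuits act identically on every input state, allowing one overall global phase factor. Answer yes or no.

Yes: on every input state the two circuits agree up to one overall phase factor.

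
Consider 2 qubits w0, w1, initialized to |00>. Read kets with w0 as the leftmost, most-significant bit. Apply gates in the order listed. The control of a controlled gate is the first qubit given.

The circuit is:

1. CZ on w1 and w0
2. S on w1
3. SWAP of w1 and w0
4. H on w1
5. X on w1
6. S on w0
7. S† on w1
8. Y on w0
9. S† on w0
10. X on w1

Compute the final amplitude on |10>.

The final state's coefficient on |10> equals -sqrt(2)*I/2.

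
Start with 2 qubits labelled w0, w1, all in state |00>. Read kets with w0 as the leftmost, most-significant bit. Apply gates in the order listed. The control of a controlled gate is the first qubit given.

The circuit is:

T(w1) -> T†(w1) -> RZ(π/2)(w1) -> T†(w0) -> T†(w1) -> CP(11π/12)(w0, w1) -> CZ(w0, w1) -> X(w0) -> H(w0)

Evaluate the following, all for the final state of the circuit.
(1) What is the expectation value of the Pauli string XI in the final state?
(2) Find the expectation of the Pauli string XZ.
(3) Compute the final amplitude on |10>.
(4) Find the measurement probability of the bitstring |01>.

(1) In the final state, XI has expectation -1.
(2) The expectation value of XZ is -1.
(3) |10> carries amplitude sqrt(2)*exp(3*I*pi/4)/2 in the final state.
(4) A full measurement returns |01> with probability 0.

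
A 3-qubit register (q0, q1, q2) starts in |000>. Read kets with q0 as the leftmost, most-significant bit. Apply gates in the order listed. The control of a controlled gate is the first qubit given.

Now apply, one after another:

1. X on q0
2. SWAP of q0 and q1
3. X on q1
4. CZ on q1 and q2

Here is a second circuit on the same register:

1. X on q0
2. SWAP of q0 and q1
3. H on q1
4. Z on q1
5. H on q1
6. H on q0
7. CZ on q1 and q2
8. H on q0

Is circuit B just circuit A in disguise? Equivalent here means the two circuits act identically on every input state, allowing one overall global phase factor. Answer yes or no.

Yes, they are equivalent — the unitaries differ by at most a global phase.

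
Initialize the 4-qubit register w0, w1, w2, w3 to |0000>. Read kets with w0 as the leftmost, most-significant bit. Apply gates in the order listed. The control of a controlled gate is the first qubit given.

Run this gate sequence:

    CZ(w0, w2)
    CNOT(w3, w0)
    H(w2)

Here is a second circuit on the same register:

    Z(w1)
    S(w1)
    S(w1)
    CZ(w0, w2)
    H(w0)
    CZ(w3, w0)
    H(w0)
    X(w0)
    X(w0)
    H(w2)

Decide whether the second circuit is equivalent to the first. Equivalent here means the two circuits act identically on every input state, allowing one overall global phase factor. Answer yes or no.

Yes: on every input state the two circuits agree up to one overall phase factor.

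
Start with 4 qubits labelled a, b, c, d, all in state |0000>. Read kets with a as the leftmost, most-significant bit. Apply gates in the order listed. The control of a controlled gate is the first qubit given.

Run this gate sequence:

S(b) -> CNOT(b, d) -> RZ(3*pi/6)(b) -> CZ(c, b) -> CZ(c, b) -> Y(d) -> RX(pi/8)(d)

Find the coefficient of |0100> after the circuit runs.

|0100> carries amplitude 0 in the final state.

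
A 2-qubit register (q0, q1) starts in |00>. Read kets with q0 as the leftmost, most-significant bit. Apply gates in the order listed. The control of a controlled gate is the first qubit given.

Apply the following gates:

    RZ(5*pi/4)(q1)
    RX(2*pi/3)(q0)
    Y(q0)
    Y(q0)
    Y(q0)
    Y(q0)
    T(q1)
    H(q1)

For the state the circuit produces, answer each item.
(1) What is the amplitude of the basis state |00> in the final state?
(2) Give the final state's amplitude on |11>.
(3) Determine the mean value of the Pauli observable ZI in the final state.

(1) |00> carries amplitude -sqrt(2)*exp(3*I*pi/8)/4 in the final state. Key observation: gates 3-6 undo each other exactly, leaving only the rest of the circuit to track.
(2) |11> carries amplitude sqrt(6)*exp(7*I*pi/8)/4 in the final state.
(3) The observable ZI averages to -1/2.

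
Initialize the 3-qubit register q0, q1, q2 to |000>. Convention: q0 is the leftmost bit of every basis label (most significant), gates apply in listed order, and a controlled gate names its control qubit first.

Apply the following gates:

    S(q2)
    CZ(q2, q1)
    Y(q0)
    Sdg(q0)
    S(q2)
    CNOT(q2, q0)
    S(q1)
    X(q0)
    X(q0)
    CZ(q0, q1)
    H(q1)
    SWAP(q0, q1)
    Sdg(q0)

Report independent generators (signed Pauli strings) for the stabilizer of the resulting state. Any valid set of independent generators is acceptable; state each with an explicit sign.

One valid set of independent stabilizer generators is -YII, -IZI, +IIZ (any independent generating set of the same group is equally correct).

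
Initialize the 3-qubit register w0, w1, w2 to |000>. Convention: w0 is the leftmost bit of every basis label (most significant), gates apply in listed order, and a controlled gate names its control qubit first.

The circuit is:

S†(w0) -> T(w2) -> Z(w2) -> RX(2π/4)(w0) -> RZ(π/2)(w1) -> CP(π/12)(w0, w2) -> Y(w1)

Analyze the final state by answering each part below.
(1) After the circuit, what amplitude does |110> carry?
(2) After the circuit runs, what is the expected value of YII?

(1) |110> carries amplitude -sqrt(2)*exp(3*I*pi/4)/2 in the final state.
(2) The expectation value of YII is -1.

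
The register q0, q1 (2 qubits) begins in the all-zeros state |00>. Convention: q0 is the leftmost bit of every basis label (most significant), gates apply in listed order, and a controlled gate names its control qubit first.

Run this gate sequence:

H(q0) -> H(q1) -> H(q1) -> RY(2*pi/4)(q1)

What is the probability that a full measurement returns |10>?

Outcome |10> occurs with probability 1/4. Key observation: the block from step 2 through step 3 cancels to the identity and can be dropped.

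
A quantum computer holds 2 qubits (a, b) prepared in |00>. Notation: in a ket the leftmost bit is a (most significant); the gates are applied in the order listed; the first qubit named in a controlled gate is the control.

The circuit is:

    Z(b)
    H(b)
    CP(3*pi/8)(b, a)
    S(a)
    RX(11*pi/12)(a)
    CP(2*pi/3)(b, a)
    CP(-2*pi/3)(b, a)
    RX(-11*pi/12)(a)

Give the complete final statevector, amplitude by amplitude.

After the circuit, the state carries amplitude sqrt(2)/2 on |00>, sqrt(2)/2 on |01>, 0 on |10>, 0 on |11>.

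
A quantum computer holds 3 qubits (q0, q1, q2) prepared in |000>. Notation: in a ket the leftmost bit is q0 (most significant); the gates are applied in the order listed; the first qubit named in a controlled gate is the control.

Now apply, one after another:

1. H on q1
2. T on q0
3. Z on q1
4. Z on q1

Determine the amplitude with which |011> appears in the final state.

The amplitude on |011> is 0.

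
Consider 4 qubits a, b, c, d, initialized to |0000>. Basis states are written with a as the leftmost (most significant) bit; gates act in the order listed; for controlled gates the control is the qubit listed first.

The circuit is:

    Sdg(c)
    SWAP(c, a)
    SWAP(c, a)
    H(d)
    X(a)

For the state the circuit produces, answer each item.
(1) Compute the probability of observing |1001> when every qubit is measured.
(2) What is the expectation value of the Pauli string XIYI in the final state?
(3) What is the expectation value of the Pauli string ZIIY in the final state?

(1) A full measurement returns |1001> with probability 1/2. Key observation: the block from step 2 through step 3 cancels to the identity and can be dropped.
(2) The expectation value of XIYI is 0.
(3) The observable ZIIY averages to 0.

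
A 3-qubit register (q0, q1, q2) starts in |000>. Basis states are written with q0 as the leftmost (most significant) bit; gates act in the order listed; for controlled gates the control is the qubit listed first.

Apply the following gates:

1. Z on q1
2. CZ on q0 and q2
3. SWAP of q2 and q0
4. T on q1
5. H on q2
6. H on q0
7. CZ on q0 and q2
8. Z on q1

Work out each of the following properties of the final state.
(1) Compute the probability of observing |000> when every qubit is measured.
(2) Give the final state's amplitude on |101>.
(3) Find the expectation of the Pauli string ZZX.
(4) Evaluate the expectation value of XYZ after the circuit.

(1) Outcome |000> occurs with probability 1/4.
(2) The amplitude on |101> is -1/2.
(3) The observable ZZX averages to 1.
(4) In the final state, XYZ has expectation 0.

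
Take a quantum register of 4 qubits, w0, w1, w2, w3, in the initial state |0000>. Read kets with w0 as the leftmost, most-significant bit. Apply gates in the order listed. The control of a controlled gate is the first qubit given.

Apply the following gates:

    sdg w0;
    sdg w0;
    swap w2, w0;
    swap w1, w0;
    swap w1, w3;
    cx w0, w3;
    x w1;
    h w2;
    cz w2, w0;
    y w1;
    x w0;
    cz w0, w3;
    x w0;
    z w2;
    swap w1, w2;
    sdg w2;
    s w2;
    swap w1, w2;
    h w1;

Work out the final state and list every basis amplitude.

The final amplitudes are -I/2 on |0000>, I/2 on |0010>, -I/2 on |0100>, I/2 on |0110>, and 0 on every other basis state.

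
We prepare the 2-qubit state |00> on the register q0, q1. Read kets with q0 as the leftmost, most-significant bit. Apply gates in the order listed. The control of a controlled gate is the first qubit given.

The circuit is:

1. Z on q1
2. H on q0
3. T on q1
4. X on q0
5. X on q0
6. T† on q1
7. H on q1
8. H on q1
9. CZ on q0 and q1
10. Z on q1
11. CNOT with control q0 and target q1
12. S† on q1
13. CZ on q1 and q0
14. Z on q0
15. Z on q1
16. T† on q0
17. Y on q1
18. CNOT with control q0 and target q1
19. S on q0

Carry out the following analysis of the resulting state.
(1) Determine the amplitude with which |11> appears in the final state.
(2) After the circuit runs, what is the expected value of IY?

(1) The final state's coefficient on |11> equals sqrt(2)*exp(I*pi/4)/2. Key observation: steps 3-6 multiply out to the identity, so the circuit reduces to the remaining gates.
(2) In the final state, IY has expectation 0.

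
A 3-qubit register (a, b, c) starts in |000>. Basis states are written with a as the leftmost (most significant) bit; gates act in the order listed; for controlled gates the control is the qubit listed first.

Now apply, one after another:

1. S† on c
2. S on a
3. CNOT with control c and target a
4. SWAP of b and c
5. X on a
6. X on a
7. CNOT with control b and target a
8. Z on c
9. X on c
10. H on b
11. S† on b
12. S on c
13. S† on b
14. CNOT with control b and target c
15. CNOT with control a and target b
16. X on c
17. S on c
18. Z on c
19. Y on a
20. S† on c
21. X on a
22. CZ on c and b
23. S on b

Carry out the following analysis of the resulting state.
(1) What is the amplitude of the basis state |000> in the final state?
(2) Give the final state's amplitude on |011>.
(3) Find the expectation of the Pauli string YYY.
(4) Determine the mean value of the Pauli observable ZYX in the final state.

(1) The amplitude on |000> is -sqrt(2)/2. Key observation: steps 5-6 multiply out to the identity, so the circuit reduces to the remaining gates.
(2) The final state's coefficient on |011> equals sqrt(2)*I/2.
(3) The expectation value of YYY is 0.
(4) The expectation value of ZYX is -1.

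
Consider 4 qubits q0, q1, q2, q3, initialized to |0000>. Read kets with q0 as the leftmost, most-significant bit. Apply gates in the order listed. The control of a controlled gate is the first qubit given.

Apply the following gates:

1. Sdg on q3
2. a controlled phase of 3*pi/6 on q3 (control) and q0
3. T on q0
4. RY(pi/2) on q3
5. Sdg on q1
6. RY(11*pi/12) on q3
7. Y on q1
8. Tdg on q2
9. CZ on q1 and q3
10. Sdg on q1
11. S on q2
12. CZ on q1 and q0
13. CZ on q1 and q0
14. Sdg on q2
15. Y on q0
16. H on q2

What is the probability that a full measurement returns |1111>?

A full measurement returns |1111> with probability -sqrt(2)/16 + sqrt(6)/16 + 1/4. Key observation: steps 11-14 multiply out to the identity, so the circuit reduces to the remaining gates.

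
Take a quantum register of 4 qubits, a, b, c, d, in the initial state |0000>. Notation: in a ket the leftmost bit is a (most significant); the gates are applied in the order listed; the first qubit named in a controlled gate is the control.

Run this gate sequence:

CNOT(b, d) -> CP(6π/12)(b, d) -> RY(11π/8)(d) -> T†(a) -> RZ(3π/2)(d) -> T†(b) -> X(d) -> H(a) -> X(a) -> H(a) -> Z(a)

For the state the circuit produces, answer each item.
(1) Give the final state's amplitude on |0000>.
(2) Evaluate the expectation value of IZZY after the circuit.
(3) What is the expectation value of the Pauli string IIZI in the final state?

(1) |0000> carries amplitude exp(3*I*pi/4)*sin(5*pi/16) in the final state. Key observation: steps 8-11 multiply out to the identity, so the circuit reduces to the remaining gates.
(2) In the final state, IZZY has expectation -sqrt(sqrt(2) + 2)/2.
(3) In the final state, IIZI has expectation 1.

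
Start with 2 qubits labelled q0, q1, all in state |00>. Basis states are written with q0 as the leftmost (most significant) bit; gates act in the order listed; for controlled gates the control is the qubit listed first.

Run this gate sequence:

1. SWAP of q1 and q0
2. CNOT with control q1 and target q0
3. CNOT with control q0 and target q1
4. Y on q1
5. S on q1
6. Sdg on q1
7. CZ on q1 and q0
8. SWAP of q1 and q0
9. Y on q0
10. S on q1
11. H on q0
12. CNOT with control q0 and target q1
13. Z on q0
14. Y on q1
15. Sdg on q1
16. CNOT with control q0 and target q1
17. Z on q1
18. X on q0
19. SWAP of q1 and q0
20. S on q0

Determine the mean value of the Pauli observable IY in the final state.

In the final state, IY has expectation -1.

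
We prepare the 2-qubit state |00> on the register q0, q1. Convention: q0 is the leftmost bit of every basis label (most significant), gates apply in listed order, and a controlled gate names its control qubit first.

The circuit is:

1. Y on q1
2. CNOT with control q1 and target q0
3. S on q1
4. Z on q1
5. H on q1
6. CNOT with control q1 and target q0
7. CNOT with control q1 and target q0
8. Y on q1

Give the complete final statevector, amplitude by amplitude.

After the circuit, the state carries amplitude 0 on |00>, 0 on |01>, sqrt(2)*I/2 on |10>, sqrt(2)*I/2 on |11>.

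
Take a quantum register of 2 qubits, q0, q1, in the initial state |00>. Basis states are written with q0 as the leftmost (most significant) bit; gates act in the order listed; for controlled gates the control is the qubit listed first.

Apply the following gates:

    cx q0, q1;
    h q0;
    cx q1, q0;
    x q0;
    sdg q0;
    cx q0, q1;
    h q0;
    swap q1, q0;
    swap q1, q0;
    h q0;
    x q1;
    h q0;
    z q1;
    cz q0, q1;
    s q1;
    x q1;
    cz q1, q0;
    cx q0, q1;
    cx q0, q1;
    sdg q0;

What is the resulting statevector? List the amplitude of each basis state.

The resulting statevector has amplitude -I/2 on |00>, -I/2 on |01>, 1/2 on |10>, -1/2 on |11>.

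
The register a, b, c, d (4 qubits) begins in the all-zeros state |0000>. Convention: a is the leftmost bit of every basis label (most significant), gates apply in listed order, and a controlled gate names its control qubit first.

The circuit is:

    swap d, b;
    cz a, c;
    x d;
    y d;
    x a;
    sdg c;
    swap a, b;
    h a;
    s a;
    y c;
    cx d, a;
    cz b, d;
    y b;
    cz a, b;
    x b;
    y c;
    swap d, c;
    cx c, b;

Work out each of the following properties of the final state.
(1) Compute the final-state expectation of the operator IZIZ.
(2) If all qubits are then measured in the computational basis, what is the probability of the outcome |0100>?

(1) The observable IZIZ averages to -1.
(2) Outcome |0100> occurs with probability 1/2.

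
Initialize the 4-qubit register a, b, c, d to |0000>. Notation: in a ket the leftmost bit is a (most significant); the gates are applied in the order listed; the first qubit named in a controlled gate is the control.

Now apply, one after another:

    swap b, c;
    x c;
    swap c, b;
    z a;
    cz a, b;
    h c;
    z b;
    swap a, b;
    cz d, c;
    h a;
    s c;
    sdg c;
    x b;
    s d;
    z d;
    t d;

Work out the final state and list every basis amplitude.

After the circuit, the state carries amplitude -1/2 on |0100>, -1/2 on |0110>, 1/2 on |1100>, 1/2 on |1110>, and 0 on every other basis state.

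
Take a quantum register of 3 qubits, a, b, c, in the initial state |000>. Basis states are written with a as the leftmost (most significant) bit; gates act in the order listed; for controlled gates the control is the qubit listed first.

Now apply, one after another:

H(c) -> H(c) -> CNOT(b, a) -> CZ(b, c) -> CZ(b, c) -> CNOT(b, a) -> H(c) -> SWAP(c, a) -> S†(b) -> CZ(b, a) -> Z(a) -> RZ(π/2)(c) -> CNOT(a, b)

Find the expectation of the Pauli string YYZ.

The expectation value of YYZ is 1. Key observation: steps 2-7 multiply out to the identity, so the circuit reduces to the remaining gates.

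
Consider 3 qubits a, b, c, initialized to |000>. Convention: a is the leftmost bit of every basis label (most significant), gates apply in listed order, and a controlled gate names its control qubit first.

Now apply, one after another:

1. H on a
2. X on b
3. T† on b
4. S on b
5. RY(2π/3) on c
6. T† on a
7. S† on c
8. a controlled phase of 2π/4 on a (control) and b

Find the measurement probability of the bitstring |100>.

Outcome |100> occurs with probability 0.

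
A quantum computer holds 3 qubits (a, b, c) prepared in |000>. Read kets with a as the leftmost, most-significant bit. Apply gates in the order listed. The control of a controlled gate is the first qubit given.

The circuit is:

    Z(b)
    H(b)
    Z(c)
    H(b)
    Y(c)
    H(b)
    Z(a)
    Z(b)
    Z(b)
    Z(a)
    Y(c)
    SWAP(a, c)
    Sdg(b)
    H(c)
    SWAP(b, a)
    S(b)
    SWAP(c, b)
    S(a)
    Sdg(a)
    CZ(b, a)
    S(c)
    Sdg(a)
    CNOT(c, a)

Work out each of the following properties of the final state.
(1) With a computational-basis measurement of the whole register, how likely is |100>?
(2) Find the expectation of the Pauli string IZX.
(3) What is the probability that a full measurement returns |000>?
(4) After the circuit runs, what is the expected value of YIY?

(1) Outcome |100> occurs with probability 1/4.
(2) In the final state, IZX has expectation 0.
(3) Outcome |000> occurs with probability 1/4.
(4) In the final state, YIY has expectation 0.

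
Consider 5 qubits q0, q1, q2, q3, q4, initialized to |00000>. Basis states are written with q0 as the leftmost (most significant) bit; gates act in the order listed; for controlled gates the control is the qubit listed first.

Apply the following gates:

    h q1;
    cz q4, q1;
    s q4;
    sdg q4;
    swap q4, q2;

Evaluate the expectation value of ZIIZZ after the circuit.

The expectation value of ZIIZZ is 1. Key observation: gates 3-4 undo each other exactly, leaving only the rest of the circuit to track.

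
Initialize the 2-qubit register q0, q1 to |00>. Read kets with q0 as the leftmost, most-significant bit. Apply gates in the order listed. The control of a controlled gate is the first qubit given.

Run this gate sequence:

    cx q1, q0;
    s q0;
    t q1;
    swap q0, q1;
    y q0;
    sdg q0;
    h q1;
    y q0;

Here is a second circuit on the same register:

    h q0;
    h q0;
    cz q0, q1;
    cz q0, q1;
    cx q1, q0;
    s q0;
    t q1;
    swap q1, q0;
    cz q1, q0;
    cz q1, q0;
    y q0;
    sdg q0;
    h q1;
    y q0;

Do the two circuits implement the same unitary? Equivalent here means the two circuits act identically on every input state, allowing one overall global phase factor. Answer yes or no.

Yes, they are equivalent — the unitaries differ by at most a global phase.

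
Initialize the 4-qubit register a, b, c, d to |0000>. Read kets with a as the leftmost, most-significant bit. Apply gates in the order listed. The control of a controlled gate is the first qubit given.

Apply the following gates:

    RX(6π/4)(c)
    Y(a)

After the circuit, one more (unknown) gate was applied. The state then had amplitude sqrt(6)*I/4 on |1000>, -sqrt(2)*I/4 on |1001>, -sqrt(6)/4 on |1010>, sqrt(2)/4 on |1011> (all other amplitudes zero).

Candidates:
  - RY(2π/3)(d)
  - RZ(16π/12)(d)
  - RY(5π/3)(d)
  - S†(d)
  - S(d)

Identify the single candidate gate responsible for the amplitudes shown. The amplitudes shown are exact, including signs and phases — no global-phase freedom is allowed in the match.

It was RY(5π/3)(d) that produced the state shown.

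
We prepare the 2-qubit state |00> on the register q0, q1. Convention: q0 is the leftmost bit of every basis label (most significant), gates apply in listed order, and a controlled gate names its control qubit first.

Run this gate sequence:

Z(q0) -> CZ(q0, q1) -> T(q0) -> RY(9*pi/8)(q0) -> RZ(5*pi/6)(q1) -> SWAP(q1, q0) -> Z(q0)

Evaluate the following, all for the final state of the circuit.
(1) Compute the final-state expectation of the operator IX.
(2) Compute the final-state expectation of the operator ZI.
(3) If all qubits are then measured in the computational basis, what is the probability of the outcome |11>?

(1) In the final state, IX has expectation -sqrt(2 - sqrt(2))/2.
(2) The observable ZI averages to 1.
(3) Outcome |11> occurs with probability 0.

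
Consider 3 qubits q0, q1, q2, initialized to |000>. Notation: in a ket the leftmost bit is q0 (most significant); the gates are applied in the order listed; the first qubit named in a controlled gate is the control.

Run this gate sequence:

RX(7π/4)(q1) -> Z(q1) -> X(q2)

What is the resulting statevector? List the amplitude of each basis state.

The final amplitudes are -sqrt(sqrt(2) + 2)/2 on |001>, I*sqrt(2 - sqrt(2))/2 on |011>, and 0 on every other basis state.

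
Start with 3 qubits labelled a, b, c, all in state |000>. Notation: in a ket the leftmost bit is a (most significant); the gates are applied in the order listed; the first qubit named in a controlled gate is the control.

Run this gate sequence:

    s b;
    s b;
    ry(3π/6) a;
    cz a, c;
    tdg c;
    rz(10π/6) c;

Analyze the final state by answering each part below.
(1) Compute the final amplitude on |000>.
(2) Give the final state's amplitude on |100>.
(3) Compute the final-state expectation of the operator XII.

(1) The final state's coefficient on |000> equals -sqrt(2)*exp(I*pi/6)/2.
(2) The final state's coefficient on |100> equals -sqrt(2)*exp(I*pi/6)/2.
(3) In the final state, XII has expectation 1.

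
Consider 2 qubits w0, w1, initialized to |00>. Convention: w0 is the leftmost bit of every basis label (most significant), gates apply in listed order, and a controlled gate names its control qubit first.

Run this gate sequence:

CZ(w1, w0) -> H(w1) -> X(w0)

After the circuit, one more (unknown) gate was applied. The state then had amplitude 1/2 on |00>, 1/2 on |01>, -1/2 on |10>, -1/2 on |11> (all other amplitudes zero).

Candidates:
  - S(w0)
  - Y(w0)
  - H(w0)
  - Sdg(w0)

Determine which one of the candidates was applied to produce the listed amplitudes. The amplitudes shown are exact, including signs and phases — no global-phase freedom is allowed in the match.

It was H(w0) that produced the state shown.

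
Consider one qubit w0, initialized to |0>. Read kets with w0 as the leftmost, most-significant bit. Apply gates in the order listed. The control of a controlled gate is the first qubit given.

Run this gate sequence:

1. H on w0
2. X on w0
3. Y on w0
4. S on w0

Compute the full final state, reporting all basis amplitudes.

The resulting statevector has amplitude -sqrt(2)*I/2 on |0>, -sqrt(2)/2 on |1>.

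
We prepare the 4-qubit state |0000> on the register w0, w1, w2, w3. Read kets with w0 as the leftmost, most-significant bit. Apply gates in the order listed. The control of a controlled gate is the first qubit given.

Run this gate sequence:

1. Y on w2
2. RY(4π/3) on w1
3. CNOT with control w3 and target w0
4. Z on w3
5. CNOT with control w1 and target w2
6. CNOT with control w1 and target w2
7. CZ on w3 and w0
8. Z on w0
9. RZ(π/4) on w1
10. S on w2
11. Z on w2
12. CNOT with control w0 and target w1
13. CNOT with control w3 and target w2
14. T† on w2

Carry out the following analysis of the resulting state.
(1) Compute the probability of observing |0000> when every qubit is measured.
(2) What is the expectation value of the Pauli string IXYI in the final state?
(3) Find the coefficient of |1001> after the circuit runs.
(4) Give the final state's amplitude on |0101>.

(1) A full measurement returns |0000> with probability 0. Key observation: steps 5-6 multiply out to the identity, so the circuit reduces to the remaining gates.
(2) The expectation value of IXYI is 0.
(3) The amplitude on |1001> is 0.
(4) |0101> carries amplitude 0 in the final state.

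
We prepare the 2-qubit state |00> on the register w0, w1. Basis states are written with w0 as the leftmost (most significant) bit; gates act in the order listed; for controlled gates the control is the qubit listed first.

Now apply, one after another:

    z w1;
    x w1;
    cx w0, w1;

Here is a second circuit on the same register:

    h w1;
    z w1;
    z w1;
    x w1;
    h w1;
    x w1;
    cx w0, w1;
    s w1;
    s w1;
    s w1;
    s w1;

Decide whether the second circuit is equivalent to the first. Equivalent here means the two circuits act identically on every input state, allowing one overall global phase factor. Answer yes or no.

Yes — the two circuits implement the same unitary up to a global phase.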